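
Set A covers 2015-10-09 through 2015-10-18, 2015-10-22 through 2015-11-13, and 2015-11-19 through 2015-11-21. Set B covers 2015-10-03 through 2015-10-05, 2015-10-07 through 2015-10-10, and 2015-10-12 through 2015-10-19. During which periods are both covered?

2015-10-09 through 2015-10-10, 2015-10-12 through 2015-10-18

2015-10-09 through 2015-10-18 meets the second set on 2015-10-09 through 2015-10-10, 2015-10-12 through 2015-10-18.
2015-10-22 through 2015-11-13: no overlap with the second set.
2015-11-19 through 2015-11-21: no overlap with the second set.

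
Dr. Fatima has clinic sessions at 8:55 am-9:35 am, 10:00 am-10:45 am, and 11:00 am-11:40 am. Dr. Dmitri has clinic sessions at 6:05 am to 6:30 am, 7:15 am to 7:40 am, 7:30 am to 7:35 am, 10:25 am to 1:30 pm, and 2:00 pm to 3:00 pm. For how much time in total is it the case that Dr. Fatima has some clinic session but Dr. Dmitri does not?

1 h 5 min

B, merged: 6:05 am–6:30 am, 7:15 am–7:40 am, 10:25 am–1:30 pm, 2:00 pm–3:00 pm.
A \ B = 8:55 am–9:35 am, 10:00 am–10:25 am.
Total: 40 min + 25 min = 1 h 5 min.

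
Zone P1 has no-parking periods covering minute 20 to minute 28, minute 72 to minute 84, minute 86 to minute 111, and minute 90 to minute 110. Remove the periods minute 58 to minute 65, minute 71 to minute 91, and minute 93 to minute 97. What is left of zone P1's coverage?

minute 20 to minute 28, minute 91 to minute 93, minute 97 to minute 111

Merge the first list: minute 20 to minute 28, minute 72 to minute 84, minute 86 to minute 111.
minute 20 to minute 28: no B overlap → unchanged.
minute 72 to minute 84: fully covered by B → removed.
minute 86 to minute 111 minus B → minute 91 to minute 93, minute 97 to minute 111.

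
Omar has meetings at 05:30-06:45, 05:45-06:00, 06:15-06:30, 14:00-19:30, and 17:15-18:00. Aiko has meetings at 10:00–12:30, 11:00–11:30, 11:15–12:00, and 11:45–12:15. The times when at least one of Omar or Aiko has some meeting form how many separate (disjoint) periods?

3

Merge the first list: 05:30-06:45, 14:00-19:30.
Merge the second list: 10:00-12:30.
A ∪ B = 05:30-06:45, 10:00-12:30, 14:00-19:30.
That is 3 disjoint pieces.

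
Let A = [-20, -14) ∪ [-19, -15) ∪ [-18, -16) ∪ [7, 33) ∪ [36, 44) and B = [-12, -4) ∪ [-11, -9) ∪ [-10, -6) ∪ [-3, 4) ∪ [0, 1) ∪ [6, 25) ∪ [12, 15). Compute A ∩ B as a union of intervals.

A, merged: [-20, -14), [7, 33), [36, 44).
B, merged: [-12, -4), [-3, 4), [6, 25).
[-20, -14) falls entirely outside B.
[7, 33) overlaps B on [7, 25).
[36, 44) falls entirely outside B.

[7, 25)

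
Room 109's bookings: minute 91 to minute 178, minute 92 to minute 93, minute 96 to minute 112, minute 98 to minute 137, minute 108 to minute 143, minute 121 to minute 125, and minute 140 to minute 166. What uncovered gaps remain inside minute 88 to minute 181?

Covered (merged): minute 91 to minute 178.
Gaps within minute 88 to minute 181: minute 88 to minute 91, minute 178 to minute 181.

minute 88 to minute 91, minute 178 to minute 181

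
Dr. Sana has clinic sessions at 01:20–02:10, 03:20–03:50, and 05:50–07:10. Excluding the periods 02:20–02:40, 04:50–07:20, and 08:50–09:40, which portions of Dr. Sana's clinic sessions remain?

01:20–02:10 is untouched.
03:20–03:50 is untouched.
05:50–07:10 lies entirely inside B → drops out.

01:20–02:10, 03:20–03:50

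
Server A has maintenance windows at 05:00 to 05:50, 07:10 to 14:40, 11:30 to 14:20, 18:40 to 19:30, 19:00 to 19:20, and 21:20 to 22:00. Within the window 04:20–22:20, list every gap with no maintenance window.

The merged coverage is 05:00-05:50, 07:10-14:40, 18:40-19:30, 21:20-22:00.
Gaps within 04:20-22:20: 04:20-05:00, 05:50-07:10, 14:40-18:40, 19:30-21:20, 22:00-22:20.

04:20-05:00, 05:50-07:10, 14:40-18:40, 19:30-21:20, 22:00-22:20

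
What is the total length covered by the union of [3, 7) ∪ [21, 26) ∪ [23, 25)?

9

Merged: [3, 7), [21, 26).
Lengths: 4 + 5 = 9.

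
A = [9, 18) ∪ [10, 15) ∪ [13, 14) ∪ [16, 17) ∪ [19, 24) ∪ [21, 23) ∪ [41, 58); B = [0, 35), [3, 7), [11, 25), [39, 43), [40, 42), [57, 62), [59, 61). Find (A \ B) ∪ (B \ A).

A, merged: [9, 18), [19, 24), [41, 58).
B, merged: [0, 35), [39, 43), [57, 62).
Only in the first: [43, 57).
Only in the second: [0, 9), [18, 19), [24, 35), [39, 41), [58, 62).
Together these are the periods covered by exactly one.

[0, 9) ∪ [18, 19) ∪ [24, 35) ∪ [39, 41) ∪ [43, 57) ∪ [58, 62)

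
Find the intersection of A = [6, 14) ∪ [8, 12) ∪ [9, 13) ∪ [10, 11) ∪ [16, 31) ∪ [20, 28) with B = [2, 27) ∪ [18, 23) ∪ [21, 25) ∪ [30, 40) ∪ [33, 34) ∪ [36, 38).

Merge the first list: [6, 14), [16, 31).
Merge the second list: [2, 27), [30, 40).
[6, 14) ∩ B → [6, 14).
[16, 31) ∩ B → [16, 27), [30, 31).

[6, 14) ∪ [16, 27) ∪ [30, 31)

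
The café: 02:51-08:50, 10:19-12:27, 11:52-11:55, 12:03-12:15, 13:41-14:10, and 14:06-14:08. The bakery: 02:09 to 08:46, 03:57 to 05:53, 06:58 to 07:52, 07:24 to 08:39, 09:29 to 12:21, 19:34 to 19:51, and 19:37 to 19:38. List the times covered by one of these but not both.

Merge the first list: 02:51–08:50, 10:19–12:27, 13:41–14:10.
Merge the second list: 02:09–08:46, 09:29–12:21, 19:34–19:51.
Only in the first: 08:46–08:50, 12:21–12:27, 13:41–14:10.
Only in the second: 02:09–02:51, 09:29–10:19, 19:34–19:51.
Together these are the periods covered by exactly one.

02:09–02:51, 08:46–08:50, 09:29–10:19, 12:21–12:27, 13:41–14:10, 19:34–19:51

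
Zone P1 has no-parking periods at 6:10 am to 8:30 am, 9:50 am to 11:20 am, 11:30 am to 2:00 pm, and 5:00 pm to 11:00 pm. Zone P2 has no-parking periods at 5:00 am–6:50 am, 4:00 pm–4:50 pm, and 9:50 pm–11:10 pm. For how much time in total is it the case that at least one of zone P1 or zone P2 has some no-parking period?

14 h 30 min

A ∪ B = 5:00 am–8:30 am, 9:50 am–11:20 am, 11:30 am–2:00 pm, 4:00 pm–4:50 pm, 5:00 pm–11:10 pm.
Total: 3 h 30 min + 1 h 30 min + 2 h 30 min + 50 min + 6 h 10 min = 14 h 30 min.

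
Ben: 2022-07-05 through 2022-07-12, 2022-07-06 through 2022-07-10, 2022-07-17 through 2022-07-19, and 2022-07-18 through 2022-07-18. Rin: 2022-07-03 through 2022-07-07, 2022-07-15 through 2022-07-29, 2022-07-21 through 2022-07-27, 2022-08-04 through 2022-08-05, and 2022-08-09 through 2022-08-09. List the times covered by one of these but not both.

Merge the first list: 2022-07-05 through 2022-07-12, 2022-07-17 through 2022-07-19.
Merge the second list: 2022-07-03 through 2022-07-07, 2022-07-15 through 2022-07-29, 2022-08-04 through 2022-08-05, 2022-08-09 through 2022-08-09.
A \ B = 2022-07-08 through 2022-07-12.
B \ A = 2022-07-03 through 2022-07-04, 2022-07-15 through 2022-07-16, 2022-07-20 through 2022-07-29, 2022-08-04 through 2022-08-05, 2022-08-09 through 2022-08-09.
Union of the two gives the symmetric difference.

2022-07-03 through 2022-07-04, 2022-07-08 through 2022-07-12, 2022-07-15 through 2022-07-16, 2022-07-20 through 2022-07-29, 2022-08-04 through 2022-08-05, 2022-08-09 through 2022-08-09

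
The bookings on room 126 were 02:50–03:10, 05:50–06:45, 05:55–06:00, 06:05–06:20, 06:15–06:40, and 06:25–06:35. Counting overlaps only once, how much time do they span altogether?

1 h 15 min

Merged: 02:50–03:10, 05:50–06:45.
Lengths: 20 min + 55 min = 1 h 15 min.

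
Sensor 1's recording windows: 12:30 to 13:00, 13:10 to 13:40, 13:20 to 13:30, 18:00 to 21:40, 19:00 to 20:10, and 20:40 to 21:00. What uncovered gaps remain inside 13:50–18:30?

13:50–18:00

After merging, the occupied span is 12:30–13:00, 13:10–13:40, 18:00–21:40.
Gaps within 13:50–18:30: 13:50–18:00.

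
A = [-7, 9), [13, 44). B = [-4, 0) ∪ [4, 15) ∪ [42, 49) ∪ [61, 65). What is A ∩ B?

[-7, 9) ∩ B → [-4, 0), [4, 9).
[13, 44) ∩ B → [13, 15), [42, 44).

[-4, 0) ∪ [4, 9) ∪ [13, 15) ∪ [42, 44)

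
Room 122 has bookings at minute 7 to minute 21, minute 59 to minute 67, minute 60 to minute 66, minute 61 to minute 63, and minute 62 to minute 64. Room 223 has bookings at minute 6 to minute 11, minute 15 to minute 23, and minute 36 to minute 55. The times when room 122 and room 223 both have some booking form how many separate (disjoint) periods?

Merge the first list: minute 7 to minute 21, minute 59 to minute 67.
A ∩ B = minute 7 to minute 11, minute 15 to minute 21.
That is 2 disjoint pieces.

2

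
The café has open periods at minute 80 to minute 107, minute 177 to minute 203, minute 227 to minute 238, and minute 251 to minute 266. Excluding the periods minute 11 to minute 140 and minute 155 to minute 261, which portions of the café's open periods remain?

minute 261 to minute 266

minute 80 to minute 107: fully covered by B → removed.
minute 177 to minute 203: fully covered by B → removed.
minute 227 to minute 238: fully covered by B → removed.
minute 251 to minute 266 minus B → minute 261 to minute 266.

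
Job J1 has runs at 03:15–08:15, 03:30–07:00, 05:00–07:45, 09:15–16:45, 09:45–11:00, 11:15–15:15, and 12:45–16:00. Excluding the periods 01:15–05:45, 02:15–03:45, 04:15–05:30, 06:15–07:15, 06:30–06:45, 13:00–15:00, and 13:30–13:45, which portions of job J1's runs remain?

05:45–06:15, 07:15–08:15, 09:15–13:00, 15:00–16:45

First set merges to 03:15–08:15, 09:15–16:45.
Second set merges to 01:15–05:45, 06:15–07:15, 13:00–15:00.
03:15–08:15 with B removed leaves 05:45–06:15, 07:15–08:15.
09:15–16:45 with B removed leaves 09:15–13:00, 15:00–16:45.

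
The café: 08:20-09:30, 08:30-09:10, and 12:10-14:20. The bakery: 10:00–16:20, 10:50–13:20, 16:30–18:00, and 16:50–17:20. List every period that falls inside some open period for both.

First set merges to 08:20–09:30, 12:10–14:20.
Second set merges to 10:00–16:20, 16:30–18:00.
08:20–09:30: no overlap with the second set.
12:10–14:20 meets the second set on 12:10–14:20.

12:10–14:20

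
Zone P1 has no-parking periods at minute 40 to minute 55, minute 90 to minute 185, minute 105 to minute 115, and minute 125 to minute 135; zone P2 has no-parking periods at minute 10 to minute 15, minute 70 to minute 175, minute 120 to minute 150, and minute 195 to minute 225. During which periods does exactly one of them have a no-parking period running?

minute 10 to minute 15, minute 40 to minute 55, minute 70 to minute 90, minute 175 to minute 185, minute 195 to minute 225

Merge the first list: minute 40 to minute 55, minute 90 to minute 185.
Merge the second list: minute 10 to minute 15, minute 70 to minute 175, minute 195 to minute 225.
A \ B = minute 40 to minute 55, minute 175 to minute 185.
B \ A = minute 10 to minute 15, minute 70 to minute 90, minute 195 to minute 225.
Union of the two gives the symmetric difference.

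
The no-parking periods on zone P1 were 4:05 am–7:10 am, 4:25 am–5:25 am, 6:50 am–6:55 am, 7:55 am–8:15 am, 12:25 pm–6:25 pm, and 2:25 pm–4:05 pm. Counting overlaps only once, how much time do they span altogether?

Merged: 4:05 am-7:10 am, 7:55 am-8:15 am, 12:25 pm-6:25 pm.
Lengths: 3 h 5 min + 20 min + 6 h = 9 h 25 min.

9 h 25 min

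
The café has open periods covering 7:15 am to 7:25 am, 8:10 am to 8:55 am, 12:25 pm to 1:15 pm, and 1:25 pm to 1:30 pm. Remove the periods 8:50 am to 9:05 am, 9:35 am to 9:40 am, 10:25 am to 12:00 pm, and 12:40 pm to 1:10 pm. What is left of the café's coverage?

7:15 am–7:25 am, 8:10 am–8:50 am, 12:25 pm–12:40 pm, 1:10 pm–1:15 pm, 1:25 pm–1:30 pm

7:15 am–7:25 am: nothing removed.
8:10 am–8:55 am \ B = 8:10 am–8:50 am.
12:25 pm–1:15 pm \ B = 12:25 pm–12:40 pm, 1:10 pm–1:15 pm.
1:25 pm–1:30 pm: nothing removed.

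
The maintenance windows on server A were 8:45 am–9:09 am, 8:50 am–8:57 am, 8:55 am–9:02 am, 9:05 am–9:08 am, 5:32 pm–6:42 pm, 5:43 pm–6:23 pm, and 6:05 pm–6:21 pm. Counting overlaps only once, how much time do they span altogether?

Merged: 8:45 am–9:09 am, 5:32 pm–6:42 pm.
Lengths: 24 min + 1 h 10 min = 1 h 34 min.

1 h 34 min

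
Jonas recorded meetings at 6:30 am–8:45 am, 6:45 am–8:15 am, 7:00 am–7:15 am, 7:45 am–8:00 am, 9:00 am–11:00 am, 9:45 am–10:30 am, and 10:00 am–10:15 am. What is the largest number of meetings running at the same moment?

Walk the sorted start/end points keeping a running depth.
The depth first hits 3 at 7:00 am.

3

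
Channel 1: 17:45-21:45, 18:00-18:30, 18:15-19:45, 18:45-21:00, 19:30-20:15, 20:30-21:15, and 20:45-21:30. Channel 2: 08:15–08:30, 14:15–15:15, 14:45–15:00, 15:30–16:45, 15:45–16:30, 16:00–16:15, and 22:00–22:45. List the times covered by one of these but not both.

Merge the first list: 17:45-21:45.
Merge the second list: 08:15-08:30, 14:15-15:15, 15:30-16:45, 22:00-22:45.
Only in the first: 17:45-21:45.
Only in the second: 08:15-08:30, 14:15-15:15, 15:30-16:45, 22:00-22:45.
Together these are the periods covered by exactly one.

08:15-08:30, 14:15-15:15, 15:30-16:45, 17:45-21:45, 22:00-22:45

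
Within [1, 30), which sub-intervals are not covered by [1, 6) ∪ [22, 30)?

[6, 22)

After merging, the occupied span is [1, 6), [22, 30).
Uncovered inside [1, 30): [6, 22).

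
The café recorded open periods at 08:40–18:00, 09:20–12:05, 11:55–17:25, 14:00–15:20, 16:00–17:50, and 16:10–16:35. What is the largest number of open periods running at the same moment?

4

Walk the sorted start/end points keeping a running depth.
The depth first hits 4 at 16:10.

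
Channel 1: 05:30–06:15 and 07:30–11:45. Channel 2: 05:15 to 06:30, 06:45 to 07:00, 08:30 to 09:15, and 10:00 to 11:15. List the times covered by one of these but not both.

05:15-05:30, 06:15-06:30, 06:45-07:00, 07:30-08:30, 09:15-10:00, 11:15-11:45

Only in the first: 07:30-08:30, 09:15-10:00, 11:15-11:45.
Only in the second: 05:15-05:30, 06:15-06:30, 06:45-07:00.
Together these are the periods covered by exactly one.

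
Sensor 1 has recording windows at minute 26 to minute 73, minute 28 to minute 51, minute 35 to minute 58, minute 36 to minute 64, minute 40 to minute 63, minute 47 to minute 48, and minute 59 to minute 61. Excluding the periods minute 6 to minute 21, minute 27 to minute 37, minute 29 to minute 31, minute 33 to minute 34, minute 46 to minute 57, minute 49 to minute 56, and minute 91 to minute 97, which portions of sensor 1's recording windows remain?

Merge the first list: minute 26 to minute 73.
Merge the second list: minute 6 to minute 21, minute 27 to minute 37, minute 46 to minute 57, minute 91 to minute 97.
minute 26 to minute 73 \ B = minute 26 to minute 27, minute 37 to minute 46, minute 57 to minute 73.

minute 26 to minute 27, minute 37 to minute 46, minute 57 to minute 73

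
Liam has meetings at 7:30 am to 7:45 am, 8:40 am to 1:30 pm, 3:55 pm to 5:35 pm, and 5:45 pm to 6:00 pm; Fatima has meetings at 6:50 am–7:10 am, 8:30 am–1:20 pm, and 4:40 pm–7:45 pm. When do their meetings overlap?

8:40 am–1:20 pm, 4:40 pm–5:35 pm, 5:45 pm–6:00 pm

7:30 am–7:45 am: no overlap with the second set.
8:40 am–1:30 pm meets the second set on 8:40 am–1:20 pm.
3:55 pm–5:35 pm meets the second set on 4:40 pm–5:35 pm.
5:45 pm–6:00 pm meets the second set on 5:45 pm–6:00 pm.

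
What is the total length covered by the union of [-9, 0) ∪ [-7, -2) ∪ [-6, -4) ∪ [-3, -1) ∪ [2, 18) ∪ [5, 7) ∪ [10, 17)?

25

Merged: [-9, 0), [2, 18).
Lengths: 9 + 16 = 25.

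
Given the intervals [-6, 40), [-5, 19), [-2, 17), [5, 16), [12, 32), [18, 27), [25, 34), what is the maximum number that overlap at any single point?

5

Sweep endpoints in order; track running count of active intervals.
Peak of 5 reached at 12.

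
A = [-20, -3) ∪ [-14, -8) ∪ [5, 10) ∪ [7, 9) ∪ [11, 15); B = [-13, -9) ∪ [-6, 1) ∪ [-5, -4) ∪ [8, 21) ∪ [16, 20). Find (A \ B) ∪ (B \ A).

A, merged: [-20, -3), [5, 10), [11, 15).
B, merged: [-13, -9), [-6, 1), [8, 21).
Only in the first: [-20, -13), [-9, -6), [5, 8).
Only in the second: [-3, 1), [10, 11), [15, 21).
Together these are the periods covered by exactly one.

[-20, -13) ∪ [-9, -6) ∪ [-3, 1) ∪ [5, 8) ∪ [10, 11) ∪ [15, 21)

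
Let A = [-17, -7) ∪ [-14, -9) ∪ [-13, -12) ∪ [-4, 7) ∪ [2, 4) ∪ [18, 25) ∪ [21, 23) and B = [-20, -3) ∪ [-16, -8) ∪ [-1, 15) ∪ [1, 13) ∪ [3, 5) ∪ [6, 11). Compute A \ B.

A, merged: [-17, -7), [-4, 7), [18, 25).
B, merged: [-20, -3), [-1, 15).
[-17, -7): entirely removed.
[-4, 7) \ B = [-3, -1).
[18, 25): nothing removed.

[-3, -1) ∪ [18, 25)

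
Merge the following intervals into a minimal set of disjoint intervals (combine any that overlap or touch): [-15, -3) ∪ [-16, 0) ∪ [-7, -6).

[-16, 0)

Sort by start: [-16, 0), [-15, -3), [-7, -6).
[-15, -3) overlaps/touches [-16, 0) → extend to [-16, 0).
[-7, -6) overlaps/touches [-16, 0) → extend to [-16, 0).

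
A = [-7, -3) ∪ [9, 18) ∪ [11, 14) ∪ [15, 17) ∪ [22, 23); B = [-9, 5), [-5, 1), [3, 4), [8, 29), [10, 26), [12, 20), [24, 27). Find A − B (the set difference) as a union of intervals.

First set merges to [-7, -3), [9, 18), [22, 23).
Second set merges to [-9, 5), [8, 29).
[-7, -3) lies entirely inside B → drops out.
[9, 18) lies entirely inside B → drops out.
[22, 23) lies entirely inside B → drops out.

none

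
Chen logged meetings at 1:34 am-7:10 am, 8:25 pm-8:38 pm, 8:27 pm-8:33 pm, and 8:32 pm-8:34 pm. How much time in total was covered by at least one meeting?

5 h 49 min

Merged: 1:34 am-7:10 am, 8:25 pm-8:38 pm.
Lengths: 5 h 36 min + 13 min = 5 h 49 min.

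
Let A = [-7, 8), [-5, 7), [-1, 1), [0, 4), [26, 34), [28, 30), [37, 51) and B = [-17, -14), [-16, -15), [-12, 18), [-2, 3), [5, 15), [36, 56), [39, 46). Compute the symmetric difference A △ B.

[-17, -14) ∪ [-12, -7) ∪ [8, 18) ∪ [26, 34) ∪ [36, 37) ∪ [51, 56)

First set merges to [-7, 8), [26, 34), [37, 51).
Second set merges to [-17, -14), [-12, 18), [36, 56).
A \ B = [26, 34).
B \ A = [-17, -14), [-12, -7), [8, 18), [36, 37), [51, 56).
Union of the two gives the symmetric difference.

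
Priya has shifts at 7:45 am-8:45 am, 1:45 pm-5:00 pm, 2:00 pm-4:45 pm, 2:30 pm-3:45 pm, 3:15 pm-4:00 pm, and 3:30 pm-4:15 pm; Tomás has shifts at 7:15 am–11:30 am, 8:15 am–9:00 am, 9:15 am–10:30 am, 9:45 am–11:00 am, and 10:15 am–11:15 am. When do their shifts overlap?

A, merged: 7:45 am-8:45 am, 1:45 pm-5:00 pm.
B, merged: 7:15 am-11:30 am.
7:45 am-8:45 am ∩ B → 7:45 am-8:45 am.
1:45 pm-5:00 pm meets no B interval.

7:45 am-8:45 am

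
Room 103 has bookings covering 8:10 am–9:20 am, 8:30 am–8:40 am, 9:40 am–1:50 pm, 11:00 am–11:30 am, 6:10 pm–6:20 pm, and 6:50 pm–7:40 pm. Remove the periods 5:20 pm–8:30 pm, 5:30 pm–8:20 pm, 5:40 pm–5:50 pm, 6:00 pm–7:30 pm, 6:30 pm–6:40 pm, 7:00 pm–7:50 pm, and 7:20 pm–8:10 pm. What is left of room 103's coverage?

8:10 am–9:20 am, 9:40 am–1:50 pm

A, merged: 8:10 am–9:20 am, 9:40 am–1:50 pm, 6:10 pm–6:20 pm, 6:50 pm–7:40 pm.
B, merged: 5:20 pm–8:30 pm.
8:10 am–9:20 am: nothing removed.
9:40 am–1:50 pm: nothing removed.
6:10 pm–6:20 pm: entirely removed.
6:50 pm–7:40 pm: entirely removed.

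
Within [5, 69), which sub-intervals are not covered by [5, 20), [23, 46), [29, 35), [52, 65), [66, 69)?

Covered (merged): [5, 20), [23, 46), [52, 65), [66, 69).
Gaps within [5, 69): [20, 23), [46, 52), [65, 66).

[20, 23) ∪ [46, 52) ∪ [65, 66)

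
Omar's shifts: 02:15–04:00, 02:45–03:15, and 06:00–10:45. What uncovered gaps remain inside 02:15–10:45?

After merging, the occupied span is 02:15-04:00, 06:00-10:45.
Complement within 02:15-10:45: 04:00-06:00.

04:00-06:00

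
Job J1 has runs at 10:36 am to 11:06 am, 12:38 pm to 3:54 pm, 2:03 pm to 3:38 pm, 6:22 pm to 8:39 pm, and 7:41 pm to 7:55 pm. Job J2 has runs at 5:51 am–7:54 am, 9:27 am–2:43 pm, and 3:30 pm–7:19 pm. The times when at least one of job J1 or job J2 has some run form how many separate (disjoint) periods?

Merge the first list: 10:36 am-11:06 am, 12:38 pm-3:54 pm, 6:22 pm-8:39 pm.
A ∪ B = 5:51 am-7:54 am, 9:27 am-8:39 pm.
That is 2 disjoint pieces.

2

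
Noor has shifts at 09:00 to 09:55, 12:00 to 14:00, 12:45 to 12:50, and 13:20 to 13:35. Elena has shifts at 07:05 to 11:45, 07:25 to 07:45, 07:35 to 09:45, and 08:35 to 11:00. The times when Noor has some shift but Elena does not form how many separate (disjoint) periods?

A, merged: 09:00–09:55, 12:00–14:00.
B, merged: 07:05–11:45.
A \ B = 12:00–14:00.
That is 1 disjoint piece.

1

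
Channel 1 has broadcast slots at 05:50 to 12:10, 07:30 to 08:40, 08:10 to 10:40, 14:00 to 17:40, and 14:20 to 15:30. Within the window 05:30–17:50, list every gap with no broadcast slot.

The merged coverage is 05:50–12:10, 14:00–17:40.
Uncovered inside 05:30–17:50: 05:30–05:50, 12:10–14:00, 17:40–17:50.

05:30–05:50, 12:10–14:00, 17:40–17:50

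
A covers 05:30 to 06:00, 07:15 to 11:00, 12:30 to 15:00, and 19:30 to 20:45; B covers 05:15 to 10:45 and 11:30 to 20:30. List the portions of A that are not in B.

10:45–11:00, 20:30–20:45

05:30–06:00: fully covered by B → removed.
07:15–11:00 minus B → 10:45–11:00.
12:30–15:00: fully covered by B → removed.
19:30–20:45 minus B → 20:30–20:45.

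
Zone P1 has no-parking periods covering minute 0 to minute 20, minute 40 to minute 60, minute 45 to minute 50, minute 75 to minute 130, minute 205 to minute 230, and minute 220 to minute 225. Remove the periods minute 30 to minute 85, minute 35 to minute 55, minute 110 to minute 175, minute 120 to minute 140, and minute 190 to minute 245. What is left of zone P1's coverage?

minute 0 to minute 20, minute 85 to minute 110

First set merges to minute 0 to minute 20, minute 40 to minute 60, minute 75 to minute 130, minute 205 to minute 230.
Second set merges to minute 30 to minute 85, minute 110 to minute 175, minute 190 to minute 245.
minute 0 to minute 20: no B overlap → unchanged.
minute 40 to minute 60: fully covered by B → removed.
minute 75 to minute 130 minus B → minute 85 to minute 110.
minute 205 to minute 230: fully covered by B → removed.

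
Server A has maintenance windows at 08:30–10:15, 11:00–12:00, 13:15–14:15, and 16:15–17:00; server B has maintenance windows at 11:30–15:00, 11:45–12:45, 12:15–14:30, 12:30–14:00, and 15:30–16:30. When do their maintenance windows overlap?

11:30–12:00, 13:15–14:15, 16:15–16:30

B, merged: 11:30–15:00, 15:30–16:30.
08:30–10:15 meets no B interval.
11:00–12:00 ∩ B → 11:30–12:00.
13:15–14:15 ∩ B → 13:15–14:15.
16:15–17:00 ∩ B → 16:15–16:30.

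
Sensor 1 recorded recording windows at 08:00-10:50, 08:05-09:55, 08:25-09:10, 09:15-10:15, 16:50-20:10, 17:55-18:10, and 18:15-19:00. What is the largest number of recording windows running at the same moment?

At 08:25, 3 of the intervals are simultaneously active.
No point has more.

3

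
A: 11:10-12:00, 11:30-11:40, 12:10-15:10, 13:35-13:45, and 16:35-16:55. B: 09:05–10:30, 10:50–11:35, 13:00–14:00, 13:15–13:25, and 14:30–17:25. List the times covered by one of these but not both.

Merge the first list: 11:10–12:00, 12:10–15:10, 16:35–16:55.
Merge the second list: 09:05–10:30, 10:50–11:35, 13:00–14:00, 14:30–17:25.
A \ B = 11:35–12:00, 12:10–13:00, 14:00–14:30.
B \ A = 09:05–10:30, 10:50–11:10, 15:10–16:35, 16:55–17:25.
Union of the two gives the symmetric difference.

09:05–10:30, 10:50–11:10, 11:35–12:00, 12:10–13:00, 14:00–14:30, 15:10–16:35, 16:55–17:25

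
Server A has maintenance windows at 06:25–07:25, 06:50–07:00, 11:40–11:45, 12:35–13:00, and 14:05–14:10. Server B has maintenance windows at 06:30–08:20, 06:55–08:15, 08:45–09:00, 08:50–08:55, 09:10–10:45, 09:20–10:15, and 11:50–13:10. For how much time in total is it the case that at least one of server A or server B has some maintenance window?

Merge the first list: 06:25-07:25, 11:40-11:45, 12:35-13:00, 14:05-14:10.
Merge the second list: 06:30-08:20, 08:45-09:00, 09:10-10:45, 11:50-13:10.
A ∪ B = 06:25-08:20, 08:45-09:00, 09:10-10:45, 11:40-11:45, 11:50-13:10, 14:05-14:10.
Total: 1 h 55 min + 15 min + 1 h 35 min + 5 min + 1 h 20 min + 5 min = 5 h 15 min.

5 h 15 min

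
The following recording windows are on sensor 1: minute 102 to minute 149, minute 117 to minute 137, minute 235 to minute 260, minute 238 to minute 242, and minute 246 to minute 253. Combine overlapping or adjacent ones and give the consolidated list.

minute 102 to minute 149, minute 235 to minute 260

minute 117 to minute 137 overlaps/touches minute 102 to minute 149 → extend to minute 102 to minute 149.
minute 235 to minute 260 is disjoint → start new block.
minute 238 to minute 242 overlaps/touches minute 235 to minute 260 → extend to minute 235 to minute 260.
minute 246 to minute 253 overlaps/touches minute 235 to minute 260 → extend to minute 235 to minute 260.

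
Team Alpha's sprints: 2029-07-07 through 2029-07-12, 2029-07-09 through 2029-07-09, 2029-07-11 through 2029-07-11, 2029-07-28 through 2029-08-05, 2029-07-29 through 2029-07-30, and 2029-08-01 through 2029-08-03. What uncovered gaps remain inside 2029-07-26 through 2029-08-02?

2029-07-26 through 2029-07-27

Covered (merged): 2029-07-07 through 2029-07-12, 2029-07-28 through 2029-08-05.
Uncovered inside 2029-07-26 through 2029-08-02: 2029-07-26 through 2029-07-27.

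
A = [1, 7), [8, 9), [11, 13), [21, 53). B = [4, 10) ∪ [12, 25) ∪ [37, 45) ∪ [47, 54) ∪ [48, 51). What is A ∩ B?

Second set merges to [4, 10), [12, 25), [37, 45), [47, 54).
[1, 7) meets the second set on [4, 7).
[8, 9) meets the second set on [8, 9).
[11, 13) meets the second set on [12, 13).
[21, 53) meets the second set on [21, 25), [37, 45), [47, 53).

[4, 7) ∪ [8, 9) ∪ [12, 13) ∪ [21, 25) ∪ [37, 45) ∪ [47, 53)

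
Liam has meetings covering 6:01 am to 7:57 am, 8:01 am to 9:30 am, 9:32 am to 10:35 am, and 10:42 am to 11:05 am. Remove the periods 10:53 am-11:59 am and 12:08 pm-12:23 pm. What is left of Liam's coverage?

6:01 am–7:57 am: nothing removed.
8:01 am–9:30 am: nothing removed.
9:32 am–10:35 am: nothing removed.
10:42 am–11:05 am \ B = 10:42 am–10:53 am.

6:01 am–7:57 am, 8:01 am–9:30 am, 9:32 am–10:35 am, 10:42 am–10:53 am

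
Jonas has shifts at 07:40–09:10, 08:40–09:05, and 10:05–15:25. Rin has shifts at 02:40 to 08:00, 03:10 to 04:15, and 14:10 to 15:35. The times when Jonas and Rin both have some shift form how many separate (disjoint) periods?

2

A, merged: 07:40–09:10, 10:05–15:25.
B, merged: 02:40–08:00, 14:10–15:35.
A ∩ B = 07:40–08:00, 14:10–15:25.
That is 2 disjoint pieces.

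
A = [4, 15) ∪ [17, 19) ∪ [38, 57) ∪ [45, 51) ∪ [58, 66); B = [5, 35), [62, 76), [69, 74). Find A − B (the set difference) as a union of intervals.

Merge the first list: [4, 15), [17, 19), [38, 57), [58, 66).
Merge the second list: [5, 35), [62, 76).
[4, 15) \ B = [4, 5).
[17, 19): entirely removed.
[38, 57): nothing removed.
[58, 66) \ B = [58, 62).

[4, 5) ∪ [38, 57) ∪ [58, 62)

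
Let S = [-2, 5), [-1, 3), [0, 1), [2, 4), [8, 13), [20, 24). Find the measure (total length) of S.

Merged: [-2, 5), [8, 13), [20, 24).
Lengths: 7 + 5 + 4 = 16.

16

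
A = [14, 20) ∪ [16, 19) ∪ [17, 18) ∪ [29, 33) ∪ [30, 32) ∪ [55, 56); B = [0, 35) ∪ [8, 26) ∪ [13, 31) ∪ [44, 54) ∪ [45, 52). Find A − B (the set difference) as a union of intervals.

[55, 56)

A, merged: [14, 20), [29, 33), [55, 56).
B, merged: [0, 35), [44, 54).
[14, 20): fully covered by B → removed.
[29, 33): fully covered by B → removed.
[55, 56): no B overlap → unchanged.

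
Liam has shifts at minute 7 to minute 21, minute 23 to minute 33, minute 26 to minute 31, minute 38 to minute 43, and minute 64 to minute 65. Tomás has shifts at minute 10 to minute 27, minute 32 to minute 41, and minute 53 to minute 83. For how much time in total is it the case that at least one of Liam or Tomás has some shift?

66 minutes

First set merges to minute 7 to minute 21, minute 23 to minute 33, minute 38 to minute 43, minute 64 to minute 65.
A ∪ B = minute 7 to minute 43, minute 53 to minute 83.
Total: 36 minutes + 30 minutes = 66 minutes.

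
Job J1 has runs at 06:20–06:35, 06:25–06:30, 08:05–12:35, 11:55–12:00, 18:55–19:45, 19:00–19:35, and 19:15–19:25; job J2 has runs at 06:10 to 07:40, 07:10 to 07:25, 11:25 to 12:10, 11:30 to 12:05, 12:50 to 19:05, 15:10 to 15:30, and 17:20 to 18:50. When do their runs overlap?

06:20–06:35, 11:25–12:10, 18:55–19:05

Merge the first list: 06:20–06:35, 08:05–12:35, 18:55–19:45.
Merge the second list: 06:10–07:40, 11:25–12:10, 12:50–19:05.
06:20–06:35 overlaps B on 06:20–06:35.
08:05–12:35 overlaps B on 11:25–12:10.
18:55–19:45 overlaps B on 18:55–19:05.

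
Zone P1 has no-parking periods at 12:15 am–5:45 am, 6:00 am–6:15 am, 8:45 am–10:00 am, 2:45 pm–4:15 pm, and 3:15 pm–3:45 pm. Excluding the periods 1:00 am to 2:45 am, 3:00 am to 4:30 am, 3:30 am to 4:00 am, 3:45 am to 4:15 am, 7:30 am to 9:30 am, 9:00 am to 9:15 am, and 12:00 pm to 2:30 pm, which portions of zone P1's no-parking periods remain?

12:15 am-1:00 am, 2:45 am-3:00 am, 4:30 am-5:45 am, 6:00 am-6:15 am, 9:30 am-10:00 am, 2:45 pm-4:15 pm

First set merges to 12:15 am-5:45 am, 6:00 am-6:15 am, 8:45 am-10:00 am, 2:45 pm-4:15 pm.
Second set merges to 1:00 am-2:45 am, 3:00 am-4:30 am, 7:30 am-9:30 am, 12:00 pm-2:30 pm.
12:15 am-5:45 am \ B = 12:15 am-1:00 am, 2:45 am-3:00 am, 4:30 am-5:45 am.
6:00 am-6:15 am: nothing removed.
8:45 am-10:00 am \ B = 9:30 am-10:00 am.
2:45 pm-4:15 pm: nothing removed.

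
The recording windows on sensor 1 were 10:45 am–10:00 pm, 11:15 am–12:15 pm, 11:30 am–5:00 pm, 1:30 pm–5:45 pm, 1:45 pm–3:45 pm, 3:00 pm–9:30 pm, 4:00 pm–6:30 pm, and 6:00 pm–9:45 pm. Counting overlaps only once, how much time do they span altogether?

11 h 15 min

Merged: 10:45 am–10:00 pm.
Length: 11 h 15 min.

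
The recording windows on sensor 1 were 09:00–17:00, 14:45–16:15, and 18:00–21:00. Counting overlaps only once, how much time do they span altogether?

Merged: 09:00-17:00, 18:00-21:00.
Lengths: 8 h + 3 h = 11 h.

11 h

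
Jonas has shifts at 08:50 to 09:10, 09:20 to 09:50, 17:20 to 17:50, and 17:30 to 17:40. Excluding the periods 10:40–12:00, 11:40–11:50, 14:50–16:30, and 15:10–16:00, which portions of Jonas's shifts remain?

08:50–09:10, 09:20–09:50, 17:20–17:50

A, merged: 08:50–09:10, 09:20–09:50, 17:20–17:50.
B, merged: 10:40–12:00, 14:50–16:30.
08:50–09:10: no B overlap → unchanged.
09:20–09:50: no B overlap → unchanged.
17:20–17:50: no B overlap → unchanged.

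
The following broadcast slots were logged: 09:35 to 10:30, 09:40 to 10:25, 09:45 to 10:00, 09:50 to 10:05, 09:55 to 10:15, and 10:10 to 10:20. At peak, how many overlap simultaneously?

Sweep endpoints in order; track running count of active intervals.
Peak of 5 reached at 09:55.

5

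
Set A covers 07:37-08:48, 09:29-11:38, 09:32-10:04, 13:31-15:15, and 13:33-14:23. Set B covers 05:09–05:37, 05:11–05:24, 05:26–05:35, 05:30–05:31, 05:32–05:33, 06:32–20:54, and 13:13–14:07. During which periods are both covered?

07:37-08:48, 09:29-11:38, 13:31-15:15

A, merged: 07:37-08:48, 09:29-11:38, 13:31-15:15.
B, merged: 05:09-05:37, 06:32-20:54.
07:37-08:48 overlaps B on 07:37-08:48.
09:29-11:38 overlaps B on 09:29-11:38.
13:31-15:15 overlaps B on 13:31-15:15.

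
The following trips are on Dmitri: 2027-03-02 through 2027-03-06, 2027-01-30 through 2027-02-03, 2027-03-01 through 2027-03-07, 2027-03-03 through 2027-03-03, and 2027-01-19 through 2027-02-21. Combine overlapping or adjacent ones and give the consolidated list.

Sort by start: 2027-01-19 through 2027-02-21, 2027-01-30 through 2027-02-03, 2027-03-01 through 2027-03-07, 2027-03-02 through 2027-03-06, 2027-03-03 through 2027-03-03.
2027-01-30 through 2027-02-03 overlaps/touches 2027-01-19 through 2027-02-21 → extend to 2027-01-19 through 2027-02-21.
2027-03-01 through 2027-03-07 is disjoint → start new block.
2027-03-02 through 2027-03-06 overlaps/touches 2027-03-01 through 2027-03-07 → extend to 2027-03-01 through 2027-03-07.
2027-03-03 through 2027-03-03 overlaps/touches 2027-03-01 through 2027-03-07 → extend to 2027-03-01 through 2027-03-07.

2027-01-19 through 2027-02-21, 2027-03-01 through 2027-03-07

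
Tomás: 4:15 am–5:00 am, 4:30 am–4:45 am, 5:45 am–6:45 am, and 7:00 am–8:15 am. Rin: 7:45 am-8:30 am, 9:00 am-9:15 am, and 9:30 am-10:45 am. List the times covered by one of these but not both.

Merge the first list: 4:15 am-5:00 am, 5:45 am-6:45 am, 7:00 am-8:15 am.
Only in the first: 4:15 am-5:00 am, 5:45 am-6:45 am, 7:00 am-7:45 am.
Only in the second: 8:15 am-8:30 am, 9:00 am-9:15 am, 9:30 am-10:45 am.
Together these are the periods covered by exactly one.

4:15 am-5:00 am, 5:45 am-6:45 am, 7:00 am-7:45 am, 8:15 am-8:30 am, 9:00 am-9:15 am, 9:30 am-10:45 am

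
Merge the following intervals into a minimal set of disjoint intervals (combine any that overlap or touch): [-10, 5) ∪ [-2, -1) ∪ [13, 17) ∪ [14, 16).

[-2, -1) overlaps/touches [-10, 5) → extend to [-10, 5).
[13, 17) is disjoint → start new block.
[14, 16) overlaps/touches [13, 17) → extend to [13, 17).

[-10, 5) ∪ [13, 17)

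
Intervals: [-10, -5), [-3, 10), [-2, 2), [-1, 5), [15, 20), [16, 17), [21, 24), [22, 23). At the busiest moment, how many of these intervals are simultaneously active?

3

At -1, 3 of the intervals are simultaneously active.
No point has more.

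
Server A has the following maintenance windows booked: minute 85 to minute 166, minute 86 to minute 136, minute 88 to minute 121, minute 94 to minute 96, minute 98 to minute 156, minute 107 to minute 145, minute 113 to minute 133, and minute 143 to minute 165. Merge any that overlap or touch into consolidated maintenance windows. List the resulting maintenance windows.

minute 85 to minute 166

minute 86 to minute 136 overlaps/touches minute 85 to minute 166 → extend to minute 85 to minute 166.
minute 88 to minute 121 overlaps/touches minute 85 to minute 166 → extend to minute 85 to minute 166.
minute 94 to minute 96 overlaps/touches minute 85 to minute 166 → extend to minute 85 to minute 166.
minute 98 to minute 156 overlaps/touches minute 85 to minute 166 → extend to minute 85 to minute 166.
minute 107 to minute 145 overlaps/touches minute 85 to minute 166 → extend to minute 85 to minute 166.
minute 113 to minute 133 overlaps/touches minute 85 to minute 166 → extend to minute 85 to minute 166.
minute 143 to minute 165 overlaps/touches minute 85 to minute 166 → extend to minute 85 to minute 166.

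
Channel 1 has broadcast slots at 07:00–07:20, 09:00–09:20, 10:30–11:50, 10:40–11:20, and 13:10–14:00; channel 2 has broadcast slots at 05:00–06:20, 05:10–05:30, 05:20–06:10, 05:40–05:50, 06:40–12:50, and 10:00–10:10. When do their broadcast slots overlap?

07:00–07:20, 09:00–09:20, 10:30–11:50

First set merges to 07:00–07:20, 09:00–09:20, 10:30–11:50, 13:10–14:00.
Second set merges to 05:00–06:20, 06:40–12:50.
07:00–07:20 meets the second set on 07:00–07:20.
09:00–09:20 meets the second set on 09:00–09:20.
10:30–11:50 meets the second set on 10:30–11:50.
13:10–14:00: no overlap with the second set.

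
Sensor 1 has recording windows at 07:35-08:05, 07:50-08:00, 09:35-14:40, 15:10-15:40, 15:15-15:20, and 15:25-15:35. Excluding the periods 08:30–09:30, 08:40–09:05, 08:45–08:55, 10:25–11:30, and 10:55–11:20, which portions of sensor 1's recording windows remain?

07:35-08:05, 09:35-10:25, 11:30-14:40, 15:10-15:40

First set merges to 07:35-08:05, 09:35-14:40, 15:10-15:40.
Second set merges to 08:30-09:30, 10:25-11:30.
07:35-08:05 is untouched.
09:35-14:40 with B removed leaves 09:35-10:25, 11:30-14:40.
15:10-15:40 is untouched.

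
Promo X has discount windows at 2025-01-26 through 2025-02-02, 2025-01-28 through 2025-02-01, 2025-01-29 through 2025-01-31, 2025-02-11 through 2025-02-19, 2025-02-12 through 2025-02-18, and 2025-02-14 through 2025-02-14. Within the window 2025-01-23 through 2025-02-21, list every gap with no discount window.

Covered (merged): 2025-01-26 through 2025-02-02, 2025-02-11 through 2025-02-19.
Complement within 2025-01-23 through 2025-02-21: 2025-01-23 through 2025-01-25, 2025-02-03 through 2025-02-10, 2025-02-20 through 2025-02-21.

2025-01-23 through 2025-01-25, 2025-02-03 through 2025-02-10, 2025-02-20 through 2025-02-21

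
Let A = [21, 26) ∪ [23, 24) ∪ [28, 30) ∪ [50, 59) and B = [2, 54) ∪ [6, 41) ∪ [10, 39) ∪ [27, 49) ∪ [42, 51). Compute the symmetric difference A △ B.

Merge the first list: [21, 26), [28, 30), [50, 59).
Merge the second list: [2, 54).
A \ B = [54, 59).
B \ A = [2, 21), [26, 28), [30, 50).
Union of the two gives the symmetric difference.

[2, 21) ∪ [26, 28) ∪ [30, 50) ∪ [54, 59)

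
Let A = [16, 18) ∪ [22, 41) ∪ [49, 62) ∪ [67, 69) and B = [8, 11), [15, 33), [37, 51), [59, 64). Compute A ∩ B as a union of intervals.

[16, 18) ∪ [22, 33) ∪ [37, 41) ∪ [49, 51) ∪ [59, 62)

[16, 18) ∩ B → [16, 18).
[22, 41) ∩ B → [22, 33), [37, 41).
[49, 62) ∩ B → [49, 51), [59, 62).
[67, 69) meets no B interval.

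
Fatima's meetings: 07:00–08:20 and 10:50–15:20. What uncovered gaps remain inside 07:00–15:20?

08:20–10:50

The merged coverage is 07:00–08:20, 10:50–15:20.
Complement within 07:00–15:20: 08:20–10:50.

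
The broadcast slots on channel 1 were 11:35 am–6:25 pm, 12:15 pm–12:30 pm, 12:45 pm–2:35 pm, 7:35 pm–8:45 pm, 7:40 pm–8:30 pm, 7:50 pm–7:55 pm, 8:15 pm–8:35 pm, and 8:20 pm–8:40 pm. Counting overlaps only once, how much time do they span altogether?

Merged: 11:35 am–6:25 pm, 7:35 pm–8:45 pm.
Lengths: 6 h 50 min + 1 h 10 min = 8 h.

8 h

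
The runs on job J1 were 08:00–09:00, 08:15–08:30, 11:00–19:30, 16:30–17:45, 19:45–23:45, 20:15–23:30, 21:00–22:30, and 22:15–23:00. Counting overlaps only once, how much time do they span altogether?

13 h 30 min

Merged: 08:00-09:00, 11:00-19:30, 19:45-23:45.
Lengths: 1 h + 8 h 30 min + 4 h = 13 h 30 min.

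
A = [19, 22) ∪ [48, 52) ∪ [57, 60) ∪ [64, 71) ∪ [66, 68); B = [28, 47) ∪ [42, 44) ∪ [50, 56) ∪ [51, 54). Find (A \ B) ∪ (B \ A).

[19, 22) ∪ [28, 47) ∪ [48, 50) ∪ [52, 56) ∪ [57, 60) ∪ [64, 71)

First set merges to [19, 22), [48, 52), [57, 60), [64, 71).
Second set merges to [28, 47), [50, 56).
Only in the first: [19, 22), [48, 50), [57, 60), [64, 71).
Only in the second: [28, 47), [52, 56).
Together these are the periods covered by exactly one.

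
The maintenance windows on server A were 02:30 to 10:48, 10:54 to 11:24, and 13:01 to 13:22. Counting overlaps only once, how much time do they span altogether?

Merged: 02:30-10:48, 10:54-11:24, 13:01-13:22.
Lengths: 8 h 18 min + 30 min + 21 min = 9 h 9 min.

9 h 9 min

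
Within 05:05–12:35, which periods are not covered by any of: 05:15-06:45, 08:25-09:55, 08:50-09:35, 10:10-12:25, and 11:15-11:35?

After merging, the occupied span is 05:15-06:45, 08:25-09:55, 10:10-12:25.
Complement within 05:05-12:35: 05:05-05:15, 06:45-08:25, 09:55-10:10, 12:25-12:35.

05:05-05:15, 06:45-08:25, 09:55-10:10, 12:25-12:35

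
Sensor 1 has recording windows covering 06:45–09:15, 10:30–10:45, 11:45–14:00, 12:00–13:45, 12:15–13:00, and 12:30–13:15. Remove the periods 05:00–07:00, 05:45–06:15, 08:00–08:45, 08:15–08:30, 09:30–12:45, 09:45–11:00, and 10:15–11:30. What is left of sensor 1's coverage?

Merge the first list: 06:45–09:15, 10:30–10:45, 11:45–14:00.
Merge the second list: 05:00–07:00, 08:00–08:45, 09:30–12:45.
06:45–09:15 \ B = 07:00–08:00, 08:45–09:15.
10:30–10:45: entirely removed.
11:45–14:00 \ B = 12:45–14:00.

07:00–08:00, 08:45–09:15, 12:45–14:00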